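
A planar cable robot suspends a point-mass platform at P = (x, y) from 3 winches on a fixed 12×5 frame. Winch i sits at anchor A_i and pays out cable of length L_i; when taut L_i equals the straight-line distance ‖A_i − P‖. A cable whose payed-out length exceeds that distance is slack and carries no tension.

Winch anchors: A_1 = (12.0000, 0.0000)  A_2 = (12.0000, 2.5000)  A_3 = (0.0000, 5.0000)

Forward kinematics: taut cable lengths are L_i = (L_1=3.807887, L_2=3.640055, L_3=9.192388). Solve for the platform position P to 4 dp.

circle eqns → linear via eq_j − eq_1; set q_j = A_j·A_j − L_j²
q_1 = 144.0000+0.0000−14.5000 = 129.5000
0.0000·x − 5.0000·y = q_1−q_2 = -7.5000
24.0000·x − 10.0000·y = q_1−q_3 = 189.0000
solve first two rows → x=8.5000, y=1.5000

(8.5000, 1.5000)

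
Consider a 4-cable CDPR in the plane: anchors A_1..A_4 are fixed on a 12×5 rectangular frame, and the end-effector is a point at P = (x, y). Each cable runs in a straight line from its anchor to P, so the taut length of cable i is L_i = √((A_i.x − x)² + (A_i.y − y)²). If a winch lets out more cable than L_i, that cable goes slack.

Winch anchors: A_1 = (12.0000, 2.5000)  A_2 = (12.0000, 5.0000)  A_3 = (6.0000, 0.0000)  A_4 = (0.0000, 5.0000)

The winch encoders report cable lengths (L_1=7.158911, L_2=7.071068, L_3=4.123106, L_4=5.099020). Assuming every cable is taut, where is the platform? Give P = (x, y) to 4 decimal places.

(5.0000, 4.0000)

circle eqns → linear via eq_j − eq_1; set k_j = A_j·A_j − L_j²
k_1 = 144.0000+6.2500−51.2500 = 99.0000
0.0000·x − 5.0000·y = k_1−k_2 = -20.0000
12.0000·x + 5.0000·y = k_1−k_3 = 80.0000
24.0000·x − 5.0000·y = k_1−k_4 = 100.0000
solve first two rows → x=5.0000, y=4.0000
check cable 4: ‖A_4−P‖² = 26.0000 ≈ L_4² = 26.0000 ✓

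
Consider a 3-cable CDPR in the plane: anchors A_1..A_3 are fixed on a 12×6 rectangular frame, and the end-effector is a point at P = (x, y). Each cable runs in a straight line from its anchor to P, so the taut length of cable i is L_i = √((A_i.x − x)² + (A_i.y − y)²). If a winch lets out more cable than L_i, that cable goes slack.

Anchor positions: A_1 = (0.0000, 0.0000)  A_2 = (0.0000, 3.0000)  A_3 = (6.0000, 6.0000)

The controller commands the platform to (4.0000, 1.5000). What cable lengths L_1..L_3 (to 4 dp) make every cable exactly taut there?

L_1 = √((0.0000−4.0000)² + (0.0000−1.5000)²) = 4.2720
L_2 = √((0.0000−4.0000)² + (3.0000−1.5000)²) = 4.2720
L_3 = √((6.0000−4.0000)² + (6.0000−1.5000)²) = 4.9244

(4.2720, 4.2720, 4.9244)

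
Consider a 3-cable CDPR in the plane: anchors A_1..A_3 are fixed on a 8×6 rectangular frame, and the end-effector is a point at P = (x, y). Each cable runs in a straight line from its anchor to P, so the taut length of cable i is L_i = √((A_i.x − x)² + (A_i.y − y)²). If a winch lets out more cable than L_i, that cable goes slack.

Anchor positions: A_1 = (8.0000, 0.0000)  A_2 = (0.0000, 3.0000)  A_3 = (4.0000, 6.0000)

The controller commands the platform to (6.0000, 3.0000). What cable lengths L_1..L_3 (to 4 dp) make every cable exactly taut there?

cable 1: Δx=2.0000, Δy=-3.0000; L_1 = √(Δx²+Δy²) = 3.6056
cable 2: Δx=-6.0000, Δy=0.0000; L_2 = √(Δx²+Δy²) = 6.0000
cable 3: Δx=-2.0000, Δy=3.0000; L_3 = √(Δx²+Δy²) = 3.6056

(3.6056, 6.0000, 3.6056)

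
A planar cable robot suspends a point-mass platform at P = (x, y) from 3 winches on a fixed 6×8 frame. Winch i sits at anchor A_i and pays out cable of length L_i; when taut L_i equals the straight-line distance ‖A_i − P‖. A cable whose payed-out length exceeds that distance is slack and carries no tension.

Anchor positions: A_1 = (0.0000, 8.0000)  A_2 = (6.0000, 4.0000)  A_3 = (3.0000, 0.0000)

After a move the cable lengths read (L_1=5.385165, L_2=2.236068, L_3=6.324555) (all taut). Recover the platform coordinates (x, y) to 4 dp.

(5.0000, 6.0000)

each cable: (A_i−P)·(A_i−P) = L_i²; let q_i = ‖A_i‖²−L_i²
q_1 = 0.0000+64.0000−29.0000 = 35.0000
row 1: -12.0000x + 8.0000y = -12.0000  (q_2=47.0000)
row 2: -6.0000x + 16.0000y = 66.0000  (q_3=-31.0000)
Cramer on rows 1–2 → x = 5.0000, y = 6.0000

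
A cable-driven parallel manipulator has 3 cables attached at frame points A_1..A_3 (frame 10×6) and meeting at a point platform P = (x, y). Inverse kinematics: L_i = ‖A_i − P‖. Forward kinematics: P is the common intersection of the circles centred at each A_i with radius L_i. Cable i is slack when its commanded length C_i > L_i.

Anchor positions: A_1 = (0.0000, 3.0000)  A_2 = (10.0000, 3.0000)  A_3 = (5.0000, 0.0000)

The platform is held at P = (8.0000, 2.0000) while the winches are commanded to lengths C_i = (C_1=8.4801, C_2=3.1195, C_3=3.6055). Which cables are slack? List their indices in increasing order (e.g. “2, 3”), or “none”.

1, 2

i=1: geometric 8.0623 vs commanded 8.4801 ⇒ slack
i=2: geometric 2.2361 vs commanded 3.1195 ⇒ slack
i=3: geometric 3.6056 vs commanded 3.6055 ⇒ taut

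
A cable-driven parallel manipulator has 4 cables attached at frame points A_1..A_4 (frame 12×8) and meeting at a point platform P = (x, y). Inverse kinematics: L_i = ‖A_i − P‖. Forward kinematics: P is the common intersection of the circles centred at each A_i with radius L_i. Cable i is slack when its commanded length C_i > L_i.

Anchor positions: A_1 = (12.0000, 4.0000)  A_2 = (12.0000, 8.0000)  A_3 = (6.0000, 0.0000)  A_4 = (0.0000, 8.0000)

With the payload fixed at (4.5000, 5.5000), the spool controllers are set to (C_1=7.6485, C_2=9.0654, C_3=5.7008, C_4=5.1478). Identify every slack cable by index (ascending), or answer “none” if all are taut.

2

i=1: geometric 7.6485 vs commanded 7.6485 ⇒ taut
i=2: geometric 7.9057 vs commanded 9.0654 ⇒ slack
i=3: geometric 5.7009 vs commanded 5.7008 ⇒ taut
i=4: geometric 5.1478 vs commanded 5.1478 ⇒ taut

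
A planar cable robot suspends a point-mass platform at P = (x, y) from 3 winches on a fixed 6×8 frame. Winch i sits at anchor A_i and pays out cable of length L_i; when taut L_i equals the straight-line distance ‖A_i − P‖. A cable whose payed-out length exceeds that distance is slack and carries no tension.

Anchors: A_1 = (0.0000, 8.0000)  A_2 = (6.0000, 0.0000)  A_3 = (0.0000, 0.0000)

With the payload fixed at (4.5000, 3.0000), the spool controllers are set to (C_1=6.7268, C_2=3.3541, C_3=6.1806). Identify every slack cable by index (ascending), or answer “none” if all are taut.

3

cable 1: L_1 = ‖A_1−P‖ = 6.7268;  C_1 = 6.7268 → taut
cable 2: L_2 = ‖A_2−P‖ = 3.3541;  C_2 = 3.3541 → taut
cable 3: L_3 = ‖A_3−P‖ = 5.4083;  C_3 = 6.1806 → slack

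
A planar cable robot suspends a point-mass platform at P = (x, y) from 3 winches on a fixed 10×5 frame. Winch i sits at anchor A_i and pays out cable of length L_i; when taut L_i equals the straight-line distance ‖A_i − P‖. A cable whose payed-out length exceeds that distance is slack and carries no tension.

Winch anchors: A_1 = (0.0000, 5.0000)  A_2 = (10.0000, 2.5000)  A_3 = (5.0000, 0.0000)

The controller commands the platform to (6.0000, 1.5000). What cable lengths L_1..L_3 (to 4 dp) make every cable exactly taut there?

(6.9462, 4.1231, 1.8028)

L_1 = √((0.0000−6.0000)² + (5.0000−1.5000)²) = 6.9462
L_2 = √((10.0000−6.0000)² + (2.5000−1.5000)²) = 4.1231
L_3 = √((5.0000−6.0000)² + (0.0000−1.5000)²) = 1.8028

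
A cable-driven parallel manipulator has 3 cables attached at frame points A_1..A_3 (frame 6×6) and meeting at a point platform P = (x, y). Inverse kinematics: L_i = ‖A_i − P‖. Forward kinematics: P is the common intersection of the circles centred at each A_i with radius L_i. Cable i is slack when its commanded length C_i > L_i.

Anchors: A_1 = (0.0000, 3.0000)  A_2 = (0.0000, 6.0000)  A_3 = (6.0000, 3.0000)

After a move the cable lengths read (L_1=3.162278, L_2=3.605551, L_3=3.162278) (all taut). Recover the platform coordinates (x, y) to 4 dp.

(3.0000, 4.0000)

each cable: (A_i−P)·(A_i−P) = L_i²; let k_i = ‖A_i‖²−L_i²
k_1 = 0.0000+9.0000−10.0000 = -1.0000
row 1: 0.0000x − 6.0000y = -24.0000  (k_2=23.0000)
row 2: -12.0000x + 0.0000y = -36.0000  (k_3=35.0000)
Cramer on rows 1–2 → x = 3.0000, y = 4.0000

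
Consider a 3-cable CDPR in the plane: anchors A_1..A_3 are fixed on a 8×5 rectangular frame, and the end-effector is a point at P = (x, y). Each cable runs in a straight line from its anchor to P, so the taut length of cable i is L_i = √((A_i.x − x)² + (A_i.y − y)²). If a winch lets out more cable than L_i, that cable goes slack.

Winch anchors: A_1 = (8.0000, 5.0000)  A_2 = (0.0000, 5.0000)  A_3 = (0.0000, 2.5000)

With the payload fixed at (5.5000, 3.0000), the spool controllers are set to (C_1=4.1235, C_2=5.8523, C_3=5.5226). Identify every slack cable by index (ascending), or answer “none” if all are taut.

1

cable 1: L_1 = ‖A_1−P‖ = 3.2016;  C_1 = 4.1235 → slack
cable 2: L_2 = ‖A_2−P‖ = 5.8523;  C_2 = 5.8523 → taut
cable 3: L_3 = ‖A_3−P‖ = 5.5227;  C_3 = 5.5226 → taut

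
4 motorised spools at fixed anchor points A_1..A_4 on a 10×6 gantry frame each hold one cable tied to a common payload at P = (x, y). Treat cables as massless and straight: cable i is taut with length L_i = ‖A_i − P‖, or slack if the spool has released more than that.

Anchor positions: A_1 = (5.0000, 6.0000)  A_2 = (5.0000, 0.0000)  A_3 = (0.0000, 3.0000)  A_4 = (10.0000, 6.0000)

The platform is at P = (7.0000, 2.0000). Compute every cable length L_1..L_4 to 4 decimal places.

cable 1: Δx=-2.0000, Δy=4.0000; L_1 = √(Δx²+Δy²) = 4.4721
cable 2: Δx=-2.0000, Δy=-2.0000; L_2 = √(Δx²+Δy²) = 2.8284
cable 3: Δx=-7.0000, Δy=1.0000; L_3 = √(Δx²+Δy²) = 7.0711
cable 4: Δx=3.0000, Δy=4.0000; L_4 = √(Δx²+Δy²) = 5.0000

(4.4721, 2.8284, 7.0711, 5.0000)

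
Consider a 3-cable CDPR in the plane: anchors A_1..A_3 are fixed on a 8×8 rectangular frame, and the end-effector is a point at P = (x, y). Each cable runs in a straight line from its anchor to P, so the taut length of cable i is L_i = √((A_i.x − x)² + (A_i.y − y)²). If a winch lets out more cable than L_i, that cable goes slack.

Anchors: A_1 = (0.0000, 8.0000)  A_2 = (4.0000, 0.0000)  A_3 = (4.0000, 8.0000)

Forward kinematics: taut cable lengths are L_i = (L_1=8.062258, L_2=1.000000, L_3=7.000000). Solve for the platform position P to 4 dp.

circle eqns → linear via eq_j − eq_1; set q_j = A_j·A_j − L_j²
q_1 = 0.0000+64.0000−65.0000 = -1.0000
-8.0000·x + 16.0000·y = q_1−q_2 = -16.0000
-8.0000·x + 0.0000·y = q_1−q_3 = -32.0000
solve first two rows → x=4.0000, y=1.0000

(4.0000, 1.0000)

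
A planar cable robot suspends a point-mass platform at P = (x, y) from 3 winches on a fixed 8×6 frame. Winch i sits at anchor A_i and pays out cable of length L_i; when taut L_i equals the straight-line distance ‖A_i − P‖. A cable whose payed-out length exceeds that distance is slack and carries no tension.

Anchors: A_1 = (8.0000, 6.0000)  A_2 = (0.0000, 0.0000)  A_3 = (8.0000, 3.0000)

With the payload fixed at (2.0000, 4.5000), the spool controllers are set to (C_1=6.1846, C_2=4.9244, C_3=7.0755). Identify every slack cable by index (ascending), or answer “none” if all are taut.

3

i=1: geometric 6.1847 vs commanded 6.1846 ⇒ taut
i=2: geometric 4.9244 vs commanded 4.9244 ⇒ taut
i=3: geometric 6.1847 vs commanded 7.0755 ⇒ slack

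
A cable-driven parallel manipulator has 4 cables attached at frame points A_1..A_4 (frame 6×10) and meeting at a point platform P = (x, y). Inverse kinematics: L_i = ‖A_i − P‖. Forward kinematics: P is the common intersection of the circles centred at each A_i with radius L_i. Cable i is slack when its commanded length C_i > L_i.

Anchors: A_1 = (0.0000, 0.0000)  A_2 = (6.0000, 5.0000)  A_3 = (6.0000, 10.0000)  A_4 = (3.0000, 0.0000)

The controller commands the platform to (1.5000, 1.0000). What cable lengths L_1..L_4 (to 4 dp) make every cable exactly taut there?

cable 1: Δx=-1.5000, Δy=-1.0000; L_1 = √(Δx²+Δy²) = 1.8028
cable 2: Δx=4.5000, Δy=4.0000; L_2 = √(Δx²+Δy²) = 6.0208
cable 3: Δx=4.5000, Δy=9.0000; L_3 = √(Δx²+Δy²) = 10.0623
cable 4: Δx=1.5000, Δy=-1.0000; L_4 = √(Δx²+Δy²) = 1.8028

(1.8028, 6.0208, 10.0623, 1.8028)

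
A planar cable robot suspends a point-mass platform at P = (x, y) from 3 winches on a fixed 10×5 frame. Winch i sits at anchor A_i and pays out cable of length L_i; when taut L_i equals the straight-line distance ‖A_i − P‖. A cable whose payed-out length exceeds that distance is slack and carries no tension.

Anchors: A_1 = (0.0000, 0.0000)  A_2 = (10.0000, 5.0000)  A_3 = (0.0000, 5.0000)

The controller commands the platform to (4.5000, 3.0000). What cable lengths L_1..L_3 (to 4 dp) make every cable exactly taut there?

L_1 = √((0.0000−4.5000)² + (0.0000−3.0000)²) = 5.4083
L_2 = √((10.0000−4.5000)² + (5.0000−3.0000)²) = 5.8523
L_3 = √((0.0000−4.5000)² + (5.0000−3.0000)²) = 4.9244

(5.4083, 5.8523, 4.9244)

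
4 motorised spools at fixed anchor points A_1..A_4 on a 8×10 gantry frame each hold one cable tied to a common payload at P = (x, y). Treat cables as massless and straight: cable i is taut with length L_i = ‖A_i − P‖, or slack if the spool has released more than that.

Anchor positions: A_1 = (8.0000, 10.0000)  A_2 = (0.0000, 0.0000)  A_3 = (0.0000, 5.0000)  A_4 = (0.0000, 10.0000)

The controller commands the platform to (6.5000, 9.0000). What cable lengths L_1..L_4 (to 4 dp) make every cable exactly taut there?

(1.8028, 11.1018, 7.6322, 6.5765)

cable 1: Δx=1.5000, Δy=1.0000; L_1 = √(Δx²+Δy²) = 1.8028
cable 2: Δx=-6.5000, Δy=-9.0000; L_2 = √(Δx²+Δy²) = 11.1018
cable 3: Δx=-6.5000, Δy=-4.0000; L_3 = √(Δx²+Δy²) = 7.6322
cable 4: Δx=-6.5000, Δy=1.0000; L_4 = √(Δx²+Δy²) = 6.5765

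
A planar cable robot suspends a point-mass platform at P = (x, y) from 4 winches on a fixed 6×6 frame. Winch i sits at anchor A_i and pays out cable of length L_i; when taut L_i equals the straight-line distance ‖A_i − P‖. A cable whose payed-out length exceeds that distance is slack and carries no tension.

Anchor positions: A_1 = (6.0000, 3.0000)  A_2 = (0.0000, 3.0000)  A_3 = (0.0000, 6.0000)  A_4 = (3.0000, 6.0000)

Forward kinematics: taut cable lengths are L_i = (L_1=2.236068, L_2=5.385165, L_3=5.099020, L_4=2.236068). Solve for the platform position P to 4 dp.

circle eqns → linear via eq_j − eq_1; set c_j = A_j·A_j − L_j²
c_1 = 36.0000+9.0000−5.0000 = 40.0000
12.0000·x + 0.0000·y = c_1−c_2 = 60.0000
12.0000·x − 6.0000·y = c_1−c_3 = 30.0000
6.0000·x − 6.0000·y = c_1−c_4 = 0.0000
solve first two rows → x=5.0000, y=5.0000
check cable 4: ‖A_4−P‖² = 5.0000 ≈ L_4² = 5.0000 ✓

(5.0000, 5.0000)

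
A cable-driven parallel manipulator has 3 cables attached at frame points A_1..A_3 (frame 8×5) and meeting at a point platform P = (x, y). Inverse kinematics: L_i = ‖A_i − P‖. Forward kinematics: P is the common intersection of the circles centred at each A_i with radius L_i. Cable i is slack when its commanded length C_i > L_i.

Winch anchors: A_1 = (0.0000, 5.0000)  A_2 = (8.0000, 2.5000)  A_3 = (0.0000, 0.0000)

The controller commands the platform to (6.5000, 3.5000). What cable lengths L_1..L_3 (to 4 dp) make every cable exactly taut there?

(6.6708, 1.8028, 7.3824)

L_1: Δ = A_1−P = (-6.5000, 1.5000) → ‖Δ‖ = √44.5000 = 6.6708
L_2: Δ = A_2−P = (1.5000, -1.0000) → ‖Δ‖ = √3.2500 = 1.8028
L_3: Δ = A_3−P = (-6.5000, -3.5000) → ‖Δ‖ = √54.5000 = 7.3824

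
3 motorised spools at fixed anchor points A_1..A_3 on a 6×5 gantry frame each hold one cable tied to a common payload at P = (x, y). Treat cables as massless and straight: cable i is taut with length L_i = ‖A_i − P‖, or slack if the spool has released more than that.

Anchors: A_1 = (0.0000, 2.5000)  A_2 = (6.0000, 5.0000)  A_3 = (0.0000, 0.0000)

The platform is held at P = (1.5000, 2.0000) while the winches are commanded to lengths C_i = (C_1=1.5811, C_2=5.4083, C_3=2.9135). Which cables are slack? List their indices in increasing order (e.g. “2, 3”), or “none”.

i=1: geometric 1.5811 vs commanded 1.5811 ⇒ taut
i=2: geometric 5.4083 vs commanded 5.4083 ⇒ taut
i=3: geometric 2.5000 vs commanded 2.9135 ⇒ slack

3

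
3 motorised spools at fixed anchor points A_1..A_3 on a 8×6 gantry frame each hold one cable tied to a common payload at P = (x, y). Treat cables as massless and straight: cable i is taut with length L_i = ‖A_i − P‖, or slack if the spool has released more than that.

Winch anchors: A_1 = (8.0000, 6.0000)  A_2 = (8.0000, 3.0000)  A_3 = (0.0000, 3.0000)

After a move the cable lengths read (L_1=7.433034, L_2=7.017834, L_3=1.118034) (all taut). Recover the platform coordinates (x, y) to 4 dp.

(1.0000, 3.5000)

circle eqns → linear via eq_j − eq_1; set q_j = A_j·A_j − L_j²
q_1 = 64.0000+36.0000−55.2500 = 44.7500
0.0000·x + 6.0000·y = q_1−q_2 = 21.0000
16.0000·x + 6.0000·y = q_1−q_3 = 37.0000
solve first two rows → x=1.0000, y=3.5000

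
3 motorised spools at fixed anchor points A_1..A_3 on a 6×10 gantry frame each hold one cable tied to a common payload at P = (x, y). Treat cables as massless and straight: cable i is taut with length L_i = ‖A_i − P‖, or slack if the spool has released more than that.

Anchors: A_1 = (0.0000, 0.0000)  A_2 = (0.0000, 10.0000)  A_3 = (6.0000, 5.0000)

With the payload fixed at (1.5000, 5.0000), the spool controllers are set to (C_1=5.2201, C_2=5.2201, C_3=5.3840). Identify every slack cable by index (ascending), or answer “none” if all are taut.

cable 1: √((-1.5000)²+(-5.0000)²)=5.2202, C_1=5.2201: taut
cable 2: √((-1.5000)²+(5.0000)²)=5.2202, C_2=5.2201: taut
cable 3: √((4.5000)²+(0.0000)²)=4.5000, C_3=5.3840: slack

3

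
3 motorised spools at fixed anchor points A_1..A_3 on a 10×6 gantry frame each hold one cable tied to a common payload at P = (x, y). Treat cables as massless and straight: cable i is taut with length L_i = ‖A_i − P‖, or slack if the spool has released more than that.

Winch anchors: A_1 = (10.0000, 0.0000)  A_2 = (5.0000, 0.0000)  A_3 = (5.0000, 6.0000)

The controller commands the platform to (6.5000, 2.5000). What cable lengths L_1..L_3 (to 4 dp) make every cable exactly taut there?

(4.3012, 2.9155, 3.8079)

cable 1: Δx=3.5000, Δy=-2.5000; L_1 = √(Δx²+Δy²) = 4.3012
cable 2: Δx=-1.5000, Δy=-2.5000; L_2 = √(Δx²+Δy²) = 2.9155
cable 3: Δx=-1.5000, Δy=3.5000; L_3 = √(Δx²+Δy²) = 3.8079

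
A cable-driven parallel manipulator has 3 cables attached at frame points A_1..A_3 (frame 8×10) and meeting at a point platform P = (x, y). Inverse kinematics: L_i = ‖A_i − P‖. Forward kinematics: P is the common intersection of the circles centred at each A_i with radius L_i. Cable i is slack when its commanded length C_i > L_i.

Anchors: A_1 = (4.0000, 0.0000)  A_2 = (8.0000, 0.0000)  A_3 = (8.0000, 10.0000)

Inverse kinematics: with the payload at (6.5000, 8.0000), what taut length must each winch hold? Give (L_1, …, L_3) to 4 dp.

L_1 = √((4.0000−6.5000)² + (0.0000−8.0000)²) = 8.3815
L_2 = √((8.0000−6.5000)² + (0.0000−8.0000)²) = 8.1394
L_3 = √((8.0000−6.5000)² + (10.0000−8.0000)²) = 2.5000

(8.3815, 8.1394, 2.5000)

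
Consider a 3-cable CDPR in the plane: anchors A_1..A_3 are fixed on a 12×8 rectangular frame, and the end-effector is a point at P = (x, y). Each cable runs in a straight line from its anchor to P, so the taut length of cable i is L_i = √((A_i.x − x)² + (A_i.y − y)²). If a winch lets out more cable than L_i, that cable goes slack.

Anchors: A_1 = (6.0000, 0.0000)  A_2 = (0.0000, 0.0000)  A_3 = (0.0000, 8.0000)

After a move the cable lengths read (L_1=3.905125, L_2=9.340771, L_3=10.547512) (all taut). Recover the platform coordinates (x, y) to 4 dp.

circle eqns → linear via eq_j − eq_1; set k_j = A_j·A_j − L_j²
k_1 = 36.0000+0.0000−15.2500 = 20.7500
12.0000·x + 0.0000·y = k_1−k_2 = 108.0000
12.0000·x − 16.0000·y = k_1−k_3 = 68.0000
solve first two rows → x=9.0000, y=2.5000

(9.0000, 2.5000)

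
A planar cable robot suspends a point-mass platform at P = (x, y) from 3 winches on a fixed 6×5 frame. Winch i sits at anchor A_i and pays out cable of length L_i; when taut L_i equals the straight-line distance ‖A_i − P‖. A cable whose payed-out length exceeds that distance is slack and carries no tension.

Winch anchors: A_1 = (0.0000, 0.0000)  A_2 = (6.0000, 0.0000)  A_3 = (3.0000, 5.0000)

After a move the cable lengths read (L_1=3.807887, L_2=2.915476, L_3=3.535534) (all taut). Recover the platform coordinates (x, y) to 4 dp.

circle eqns → linear via eq_j − eq_1; set k_j = A_j·A_j − L_j²
k_1 = 0.0000+0.0000−14.5000 = -14.5000
-12.0000·x + 0.0000·y = k_1−k_2 = -42.0000
-6.0000·x − 10.0000·y = k_1−k_3 = -36.0000
solve first two rows → x=3.5000, y=1.5000

(3.5000, 1.5000)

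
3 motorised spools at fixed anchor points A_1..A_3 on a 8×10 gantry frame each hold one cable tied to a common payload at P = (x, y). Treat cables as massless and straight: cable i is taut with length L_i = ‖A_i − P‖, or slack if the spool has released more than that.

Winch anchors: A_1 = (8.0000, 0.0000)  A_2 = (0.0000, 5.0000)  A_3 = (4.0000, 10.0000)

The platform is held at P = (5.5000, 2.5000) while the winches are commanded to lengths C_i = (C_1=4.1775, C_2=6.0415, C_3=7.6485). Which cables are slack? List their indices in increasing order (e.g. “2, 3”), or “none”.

1

cable 1: L_1 = ‖A_1−P‖ = 3.5355;  C_1 = 4.1775 → slack
cable 2: L_2 = ‖A_2−P‖ = 6.0415;  C_2 = 6.0415 → taut
cable 3: L_3 = ‖A_3−P‖ = 7.6485;  C_3 = 7.6485 → taut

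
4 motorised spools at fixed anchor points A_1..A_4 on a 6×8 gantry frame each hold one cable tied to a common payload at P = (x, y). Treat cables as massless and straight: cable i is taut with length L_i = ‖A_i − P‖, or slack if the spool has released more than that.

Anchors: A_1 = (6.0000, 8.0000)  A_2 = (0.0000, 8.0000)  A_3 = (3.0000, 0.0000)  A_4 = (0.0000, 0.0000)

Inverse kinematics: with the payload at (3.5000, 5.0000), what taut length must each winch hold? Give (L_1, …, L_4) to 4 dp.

L_1: Δ = A_1−P = (2.5000, 3.0000) → ‖Δ‖ = √15.2500 = 3.9051
L_2: Δ = A_2−P = (-3.5000, 3.0000) → ‖Δ‖ = √21.2500 = 4.6098
L_3: Δ = A_3−P = (-0.5000, -5.0000) → ‖Δ‖ = √25.2500 = 5.0249
L_4: Δ = A_4−P = (-3.5000, -5.0000) → ‖Δ‖ = √37.2500 = 6.1033

(3.9051, 4.6098, 5.0249, 6.1033)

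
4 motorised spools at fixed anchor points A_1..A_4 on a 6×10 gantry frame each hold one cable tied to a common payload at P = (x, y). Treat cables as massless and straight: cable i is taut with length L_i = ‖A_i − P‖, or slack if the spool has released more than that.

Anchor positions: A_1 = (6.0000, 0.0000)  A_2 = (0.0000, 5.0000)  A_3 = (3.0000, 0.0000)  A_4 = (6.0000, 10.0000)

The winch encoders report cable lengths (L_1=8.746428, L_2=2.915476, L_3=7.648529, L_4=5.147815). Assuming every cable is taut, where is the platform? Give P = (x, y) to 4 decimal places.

expand ‖A_i−P‖²=L_i² and subtract eq 1 (q_i ≔ ‖A_i‖²−L_i²)
q_1 = 36.0000+0.0000−76.5000 = -40.5000
eq1−eq2 → [12.0000  -10.0000]·P = -57.0000
eq1−eq3 → [6.0000  0.0000]·P = 9.0000
eq1−eq4 → [0.0000  -20.0000]·P = -150.0000
2×2 solve → P = (1.5000, 7.5000)
check cable 4: ‖A_4−P‖² = 26.5000 ≈ L_4² = 26.5000 ✓

(1.5000, 7.5000)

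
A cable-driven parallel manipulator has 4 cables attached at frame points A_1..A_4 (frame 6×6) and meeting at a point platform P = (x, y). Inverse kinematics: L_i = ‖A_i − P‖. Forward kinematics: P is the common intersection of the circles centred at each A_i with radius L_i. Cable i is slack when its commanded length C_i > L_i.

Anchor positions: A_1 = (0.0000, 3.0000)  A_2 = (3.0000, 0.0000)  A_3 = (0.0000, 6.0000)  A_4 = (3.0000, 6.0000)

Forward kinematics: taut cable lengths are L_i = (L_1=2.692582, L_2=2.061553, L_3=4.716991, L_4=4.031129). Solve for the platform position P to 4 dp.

circle eqns → linear via eq_j − eq_1; set q_j = A_j·A_j − L_j²
q_1 = 0.0000+9.0000−7.2500 = 1.7500
-6.0000·x + 6.0000·y = q_1−q_2 = -3.0000
0.0000·x − 6.0000·y = q_1−q_3 = -12.0000
-6.0000·x − 6.0000·y = q_1−q_4 = -27.0000
solve first two rows → x=2.5000, y=2.0000
check cable 4: ‖A_4−P‖² = 16.2500 ≈ L_4² = 16.2500 ✓

(2.5000, 2.0000)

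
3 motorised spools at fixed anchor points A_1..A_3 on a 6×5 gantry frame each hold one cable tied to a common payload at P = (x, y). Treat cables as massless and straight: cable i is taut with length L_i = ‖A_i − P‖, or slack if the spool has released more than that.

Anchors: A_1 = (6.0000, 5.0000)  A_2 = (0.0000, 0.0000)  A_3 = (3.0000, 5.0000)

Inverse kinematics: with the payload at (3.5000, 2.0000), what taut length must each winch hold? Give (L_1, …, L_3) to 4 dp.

cable 1: Δx=2.5000, Δy=3.0000; L_1 = √(Δx²+Δy²) = 3.9051
cable 2: Δx=-3.5000, Δy=-2.0000; L_2 = √(Δx²+Δy²) = 4.0311
cable 3: Δx=-0.5000, Δy=3.0000; L_3 = √(Δx²+Δy²) = 3.0414

(3.9051, 4.0311, 3.0414)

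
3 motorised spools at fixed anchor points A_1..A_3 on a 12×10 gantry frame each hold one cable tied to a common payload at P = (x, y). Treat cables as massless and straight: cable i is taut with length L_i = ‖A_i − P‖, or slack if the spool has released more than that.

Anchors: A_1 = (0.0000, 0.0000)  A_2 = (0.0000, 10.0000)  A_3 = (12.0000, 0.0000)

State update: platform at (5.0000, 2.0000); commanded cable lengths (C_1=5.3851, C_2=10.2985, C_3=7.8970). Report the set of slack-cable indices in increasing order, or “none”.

2, 3

cable 1: L_1 = ‖A_1−P‖ = 5.3852;  C_1 = 5.3851 → taut
cable 2: L_2 = ‖A_2−P‖ = 9.4340;  C_2 = 10.2985 → slack
cable 3: L_3 = ‖A_3−P‖ = 7.2801;  C_3 = 7.8970 → slack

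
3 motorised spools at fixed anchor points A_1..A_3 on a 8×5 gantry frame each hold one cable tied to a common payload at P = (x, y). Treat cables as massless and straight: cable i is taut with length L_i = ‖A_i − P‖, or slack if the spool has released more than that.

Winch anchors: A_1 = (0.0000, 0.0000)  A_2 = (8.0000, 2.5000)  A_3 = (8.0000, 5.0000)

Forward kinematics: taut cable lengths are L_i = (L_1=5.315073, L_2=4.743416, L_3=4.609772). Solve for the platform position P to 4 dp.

expand ‖A_i−P‖²=L_i² and subtract eq 1 (q_i ≔ ‖A_i‖²−L_i²)
q_1 = 0.0000+0.0000−28.2500 = -28.2500
eq1−eq2 → [-16.0000  -5.0000]·P = -76.0000
eq1−eq3 → [-16.0000  -10.0000]·P = -96.0000
2×2 solve → P = (3.5000, 4.0000)

(3.5000, 4.0000)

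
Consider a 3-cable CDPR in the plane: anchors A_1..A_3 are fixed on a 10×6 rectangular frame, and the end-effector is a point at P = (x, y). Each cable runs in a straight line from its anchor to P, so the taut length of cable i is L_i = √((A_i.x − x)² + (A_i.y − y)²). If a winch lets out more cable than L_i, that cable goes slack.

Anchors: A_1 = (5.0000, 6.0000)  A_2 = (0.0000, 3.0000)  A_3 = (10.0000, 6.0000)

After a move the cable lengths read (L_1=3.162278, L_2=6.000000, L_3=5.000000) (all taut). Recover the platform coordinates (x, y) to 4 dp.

each cable: (A_i−P)·(A_i−P) = L_i²; let q_i = ‖A_i‖²−L_i²
q_1 = 25.0000+36.0000−10.0000 = 51.0000
row 1: 10.0000x + 6.0000y = 78.0000  (q_2=-27.0000)
row 2: -10.0000x + 0.0000y = -60.0000  (q_3=111.0000)
Cramer on rows 1–2 → x = 6.0000, y = 3.0000

(6.0000, 3.0000)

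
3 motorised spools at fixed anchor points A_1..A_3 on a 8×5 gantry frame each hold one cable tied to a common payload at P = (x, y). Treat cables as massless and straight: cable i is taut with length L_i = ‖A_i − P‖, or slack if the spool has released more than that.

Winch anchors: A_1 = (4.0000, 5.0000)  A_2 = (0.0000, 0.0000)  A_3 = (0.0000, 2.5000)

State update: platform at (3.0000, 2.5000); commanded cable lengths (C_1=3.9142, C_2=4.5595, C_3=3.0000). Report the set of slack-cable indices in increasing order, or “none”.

1, 2

cable 1: √((1.0000)²+(2.5000)²)=2.6926, C_1=3.9142: slack
cable 2: √((-3.0000)²+(-2.5000)²)=3.9051, C_2=4.5595: slack
cable 3: √((-3.0000)²+(0.0000)²)=3.0000, C_3=3.0000: taut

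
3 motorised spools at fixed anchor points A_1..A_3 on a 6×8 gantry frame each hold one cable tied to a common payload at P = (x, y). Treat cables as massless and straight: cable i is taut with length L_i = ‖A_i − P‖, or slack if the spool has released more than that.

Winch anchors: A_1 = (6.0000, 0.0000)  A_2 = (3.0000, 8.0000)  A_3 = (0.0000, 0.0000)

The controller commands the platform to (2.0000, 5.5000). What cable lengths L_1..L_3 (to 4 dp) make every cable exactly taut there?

(6.8007, 2.6926, 5.8523)

L_1 = √((6.0000−2.0000)² + (0.0000−5.5000)²) = 6.8007
L_2 = √((3.0000−2.0000)² + (8.0000−5.5000)²) = 2.6926
L_3 = √((0.0000−2.0000)² + (0.0000−5.5000)²) = 5.8523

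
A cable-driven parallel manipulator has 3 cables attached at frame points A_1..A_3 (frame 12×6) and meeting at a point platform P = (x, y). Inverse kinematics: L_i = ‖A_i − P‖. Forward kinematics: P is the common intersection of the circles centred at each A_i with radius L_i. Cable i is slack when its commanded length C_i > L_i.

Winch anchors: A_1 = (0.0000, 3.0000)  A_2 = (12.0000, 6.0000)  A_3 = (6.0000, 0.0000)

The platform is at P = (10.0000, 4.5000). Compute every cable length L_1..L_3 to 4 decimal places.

(10.1119, 2.5000, 6.0208)

L_1 = √((0.0000−10.0000)² + (3.0000−4.5000)²) = 10.1119
L_2 = √((12.0000−10.0000)² + (6.0000−4.5000)²) = 2.5000
L_3 = √((6.0000−10.0000)² + (0.0000−4.5000)²) = 6.0208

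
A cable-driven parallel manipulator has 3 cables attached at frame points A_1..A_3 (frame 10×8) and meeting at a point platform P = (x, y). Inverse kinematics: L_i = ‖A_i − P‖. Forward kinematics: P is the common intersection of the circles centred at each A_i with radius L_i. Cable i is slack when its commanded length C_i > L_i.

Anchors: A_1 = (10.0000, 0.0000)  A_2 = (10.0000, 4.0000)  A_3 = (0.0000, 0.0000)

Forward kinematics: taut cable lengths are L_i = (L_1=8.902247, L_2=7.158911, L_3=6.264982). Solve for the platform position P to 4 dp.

(3.0000, 5.5000)

each cable: (A_i−P)·(A_i−P) = L_i²; let k_i = ‖A_i‖²−L_i²
k_1 = 100.0000+0.0000−79.2500 = 20.7500
row 1: 0.0000x − 8.0000y = -44.0000  (k_2=64.7500)
row 2: 20.0000x + 0.0000y = 60.0000  (k_3=-39.2500)
Cramer on rows 1–2 → x = 3.0000, y = 5.5000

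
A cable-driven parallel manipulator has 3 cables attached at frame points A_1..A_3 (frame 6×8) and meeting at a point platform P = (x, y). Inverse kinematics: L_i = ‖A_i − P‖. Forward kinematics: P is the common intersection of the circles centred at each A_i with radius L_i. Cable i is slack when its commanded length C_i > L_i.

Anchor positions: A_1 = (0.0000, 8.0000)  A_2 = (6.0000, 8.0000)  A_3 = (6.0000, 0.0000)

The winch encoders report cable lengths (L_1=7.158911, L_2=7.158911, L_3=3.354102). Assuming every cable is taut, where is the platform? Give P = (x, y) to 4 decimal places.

expand ‖A_i−P‖²=L_i² and subtract eq 1 (q_i ≔ ‖A_i‖²−L_i²)
q_1 = 0.0000+64.0000−51.2500 = 12.7500
eq1−eq2 → [-12.0000  0.0000]·P = -36.0000
eq1−eq3 → [-12.0000  16.0000]·P = -12.0000
2×2 solve → P = (3.0000, 1.5000)

(3.0000, 1.5000)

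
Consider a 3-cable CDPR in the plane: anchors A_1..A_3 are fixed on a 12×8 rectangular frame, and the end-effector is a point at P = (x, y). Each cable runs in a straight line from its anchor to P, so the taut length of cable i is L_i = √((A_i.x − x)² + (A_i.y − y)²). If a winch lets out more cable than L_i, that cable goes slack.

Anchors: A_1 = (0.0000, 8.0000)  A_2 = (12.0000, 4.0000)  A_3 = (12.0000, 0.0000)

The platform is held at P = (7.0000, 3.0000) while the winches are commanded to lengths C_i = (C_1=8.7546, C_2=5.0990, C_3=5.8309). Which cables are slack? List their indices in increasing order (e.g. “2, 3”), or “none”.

cable 1: L_1 = ‖A_1−P‖ = 8.6023;  C_1 = 8.7546 → slack
cable 2: L_2 = ‖A_2−P‖ = 5.0990;  C_2 = 5.0990 → taut
cable 3: L_3 = ‖A_3−P‖ = 5.8310;  C_3 = 5.8309 → taut

1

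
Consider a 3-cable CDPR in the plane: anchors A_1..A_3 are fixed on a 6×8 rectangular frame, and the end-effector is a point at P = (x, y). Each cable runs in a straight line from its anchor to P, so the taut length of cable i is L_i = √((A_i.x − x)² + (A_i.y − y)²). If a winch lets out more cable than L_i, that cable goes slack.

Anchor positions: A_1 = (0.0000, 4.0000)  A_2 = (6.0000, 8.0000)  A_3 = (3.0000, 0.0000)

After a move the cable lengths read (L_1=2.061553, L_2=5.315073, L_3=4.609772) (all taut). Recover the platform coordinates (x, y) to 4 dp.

circle eqns → linear via eq_j − eq_1; set k_j = A_j·A_j − L_j²
k_1 = 0.0000+16.0000−4.2500 = 11.7500
-12.0000·x − 8.0000·y = k_1−k_2 = -60.0000
-6.0000·x + 8.0000·y = k_1−k_3 = 24.0000
solve first two rows → x=2.0000, y=4.5000

(2.0000, 4.5000)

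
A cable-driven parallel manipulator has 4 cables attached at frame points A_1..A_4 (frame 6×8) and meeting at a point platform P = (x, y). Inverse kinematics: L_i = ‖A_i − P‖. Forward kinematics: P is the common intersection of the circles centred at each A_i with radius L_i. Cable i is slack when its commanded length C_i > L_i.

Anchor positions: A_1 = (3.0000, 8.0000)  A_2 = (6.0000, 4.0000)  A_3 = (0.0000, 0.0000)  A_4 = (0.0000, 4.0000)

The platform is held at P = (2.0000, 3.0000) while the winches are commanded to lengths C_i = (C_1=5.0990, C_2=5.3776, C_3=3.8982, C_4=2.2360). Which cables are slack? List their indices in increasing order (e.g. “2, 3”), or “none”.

cable 1: √((1.0000)²+(5.0000)²)=5.0990, C_1=5.0990: taut
cable 2: √((4.0000)²+(1.0000)²)=4.1231, C_2=5.3776: slack
cable 3: √((-2.0000)²+(-3.0000)²)=3.6056, C_3=3.8982: slack
cable 4: √((-2.0000)²+(1.0000)²)=2.2361, C_4=2.2360: taut

2, 3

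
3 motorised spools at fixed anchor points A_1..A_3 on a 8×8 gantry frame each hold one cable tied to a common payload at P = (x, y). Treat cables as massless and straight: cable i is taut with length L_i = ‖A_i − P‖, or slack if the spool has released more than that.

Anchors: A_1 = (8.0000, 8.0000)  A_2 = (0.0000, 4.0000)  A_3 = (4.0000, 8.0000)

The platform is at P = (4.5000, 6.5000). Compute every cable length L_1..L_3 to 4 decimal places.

(3.8079, 5.1478, 1.5811)

cable 1: Δx=3.5000, Δy=1.5000; L_1 = √(Δx²+Δy²) = 3.8079
cable 2: Δx=-4.5000, Δy=-2.5000; L_2 = √(Δx²+Δy²) = 5.1478
cable 3: Δx=-0.5000, Δy=1.5000; L_3 = √(Δx²+Δy²) = 1.5811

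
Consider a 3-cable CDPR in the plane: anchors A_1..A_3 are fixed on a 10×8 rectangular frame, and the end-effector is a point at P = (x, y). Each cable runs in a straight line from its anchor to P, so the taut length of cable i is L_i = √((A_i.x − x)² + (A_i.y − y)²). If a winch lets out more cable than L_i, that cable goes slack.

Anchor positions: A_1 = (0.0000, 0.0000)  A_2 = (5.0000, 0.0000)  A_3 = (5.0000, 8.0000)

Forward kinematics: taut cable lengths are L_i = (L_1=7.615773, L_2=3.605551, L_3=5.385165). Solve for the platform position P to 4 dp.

expand ‖A_i−P‖²=L_i² and subtract eq 1 (k_i ≔ ‖A_i‖²−L_i²)
k_1 = 0.0000+0.0000−58.0000 = -58.0000
eq1−eq2 → [-10.0000  0.0000]·P = -70.0000
eq1−eq3 → [-10.0000  -16.0000]·P = -118.0000
2×2 solve → P = (7.0000, 3.0000)

(7.0000, 3.0000)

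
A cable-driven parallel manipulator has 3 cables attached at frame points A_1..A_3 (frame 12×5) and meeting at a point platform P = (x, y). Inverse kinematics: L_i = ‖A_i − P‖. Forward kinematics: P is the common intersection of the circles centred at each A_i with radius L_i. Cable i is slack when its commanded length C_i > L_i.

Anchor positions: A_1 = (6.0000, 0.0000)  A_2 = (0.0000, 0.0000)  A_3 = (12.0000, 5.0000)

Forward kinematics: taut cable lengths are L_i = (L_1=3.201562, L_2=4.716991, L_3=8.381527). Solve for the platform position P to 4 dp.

(4.0000, 2.5000)

circle eqns → linear via eq_j − eq_1; set k_j = A_j·A_j − L_j²
k_1 = 36.0000+0.0000−10.2500 = 25.7500
12.0000·x + 0.0000·y = k_1−k_2 = 48.0000
-12.0000·x − 10.0000·y = k_1−k_3 = -73.0000
solve first two rows → x=4.0000, y=2.5000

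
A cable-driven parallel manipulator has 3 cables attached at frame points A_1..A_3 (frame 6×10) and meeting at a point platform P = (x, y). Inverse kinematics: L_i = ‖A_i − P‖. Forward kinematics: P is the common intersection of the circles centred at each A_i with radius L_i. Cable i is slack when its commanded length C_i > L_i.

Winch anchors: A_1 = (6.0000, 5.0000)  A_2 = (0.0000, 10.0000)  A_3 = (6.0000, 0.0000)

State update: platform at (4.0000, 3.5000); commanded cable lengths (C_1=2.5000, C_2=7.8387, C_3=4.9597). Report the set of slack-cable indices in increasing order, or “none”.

2, 3

cable 1: L_1 = ‖A_1−P‖ = 2.5000;  C_1 = 2.5000 → taut
cable 2: L_2 = ‖A_2−P‖ = 7.6322;  C_2 = 7.8387 → slack
cable 3: L_3 = ‖A_3−P‖ = 4.0311;  C_3 = 4.9597 → slack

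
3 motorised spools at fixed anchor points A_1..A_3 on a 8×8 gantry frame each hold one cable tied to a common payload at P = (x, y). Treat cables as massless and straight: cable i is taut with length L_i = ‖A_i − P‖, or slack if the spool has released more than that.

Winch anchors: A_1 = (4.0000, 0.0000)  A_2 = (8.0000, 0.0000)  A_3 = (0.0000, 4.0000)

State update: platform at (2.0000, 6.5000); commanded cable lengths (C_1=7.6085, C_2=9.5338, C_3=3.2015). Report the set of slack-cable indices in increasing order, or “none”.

cable 1: L_1 = ‖A_1−P‖ = 6.8007;  C_1 = 7.6085 → slack
cable 2: L_2 = ‖A_2−P‖ = 8.8459;  C_2 = 9.5338 → slack
cable 3: L_3 = ‖A_3−P‖ = 3.2016;  C_3 = 3.2015 → taut

1, 2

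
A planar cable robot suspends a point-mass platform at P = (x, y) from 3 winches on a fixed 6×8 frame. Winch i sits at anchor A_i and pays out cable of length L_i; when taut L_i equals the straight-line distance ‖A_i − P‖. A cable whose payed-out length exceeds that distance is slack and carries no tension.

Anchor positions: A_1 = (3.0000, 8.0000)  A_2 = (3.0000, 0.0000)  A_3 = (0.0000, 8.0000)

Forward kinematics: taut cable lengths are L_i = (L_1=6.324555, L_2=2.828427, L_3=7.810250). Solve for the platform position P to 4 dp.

(5.0000, 2.0000)

each cable: (A_i−P)·(A_i−P) = L_i²; let k_i = ‖A_i‖²−L_i²
k_1 = 9.0000+64.0000−40.0000 = 33.0000
row 1: 0.0000x + 16.0000y = 32.0000  (k_2=1.0000)
row 2: 6.0000x + 0.0000y = 30.0000  (k_3=3.0000)
Cramer on rows 1–2 → x = 5.0000, y = 2.0000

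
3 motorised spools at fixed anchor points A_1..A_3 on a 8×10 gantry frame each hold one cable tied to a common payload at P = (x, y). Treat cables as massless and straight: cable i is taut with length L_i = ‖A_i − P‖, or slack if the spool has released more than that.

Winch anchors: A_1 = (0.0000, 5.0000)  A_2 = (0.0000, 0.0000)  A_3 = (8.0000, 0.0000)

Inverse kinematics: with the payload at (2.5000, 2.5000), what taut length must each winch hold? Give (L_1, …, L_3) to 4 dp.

(3.5355, 3.5355, 6.0415)

L_1: Δ = A_1−P = (-2.5000, 2.5000) → ‖Δ‖ = √12.5000 = 3.5355
L_2: Δ = A_2−P = (-2.5000, -2.5000) → ‖Δ‖ = √12.5000 = 3.5355
L_3: Δ = A_3−P = (5.5000, -2.5000) → ‖Δ‖ = √36.5000 = 6.0415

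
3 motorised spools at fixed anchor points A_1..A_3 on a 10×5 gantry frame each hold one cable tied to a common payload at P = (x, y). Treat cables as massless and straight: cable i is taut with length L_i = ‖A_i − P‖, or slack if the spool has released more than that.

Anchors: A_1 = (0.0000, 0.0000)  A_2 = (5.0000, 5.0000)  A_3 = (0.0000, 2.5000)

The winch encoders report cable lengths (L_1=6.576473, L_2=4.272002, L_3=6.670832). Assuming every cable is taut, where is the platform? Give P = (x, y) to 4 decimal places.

(6.5000, 1.0000)

circle eqns → linear via eq_j − eq_1; set c_j = A_j·A_j − L_j²
c_1 = 0.0000+0.0000−43.2500 = -43.2500
-10.0000·x − 10.0000·y = c_1−c_2 = -75.0000
0.0000·x − 5.0000·y = c_1−c_3 = -5.0000
solve first two rows → x=6.5000, y=1.0000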